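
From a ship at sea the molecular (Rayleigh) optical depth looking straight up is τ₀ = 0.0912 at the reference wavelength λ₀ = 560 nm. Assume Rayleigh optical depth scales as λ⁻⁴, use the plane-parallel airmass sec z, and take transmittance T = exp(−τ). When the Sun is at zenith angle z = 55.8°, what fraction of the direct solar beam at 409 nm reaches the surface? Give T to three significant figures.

0.565

sec 55.8° = 1.7791.
τ = 0.0912 × (560/409)⁴ × 1.7791 = 0.0912 × 3.5145 × 1.7791 = 0.5702.
T = exp(−0.5702) = 0.5654.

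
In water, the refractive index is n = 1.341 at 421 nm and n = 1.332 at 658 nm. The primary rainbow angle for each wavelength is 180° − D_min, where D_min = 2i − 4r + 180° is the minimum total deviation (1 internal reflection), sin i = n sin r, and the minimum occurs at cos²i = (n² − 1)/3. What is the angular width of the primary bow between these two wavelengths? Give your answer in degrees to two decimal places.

At 421 nm (n = 1.341): cos²i = 0.26609 → i = 58.946°, r = 39.705°, D_min = 139.071°, rainbow angle = 40.929°.
At 658 nm (n = 1.332): cos²i = 0.25807 → i = 59.469°, r = 40.290°, D_min = 137.776°, rainbow angle = 42.224°.
Angular width = |40.929° − 42.224°| = 1.295°.

1.29°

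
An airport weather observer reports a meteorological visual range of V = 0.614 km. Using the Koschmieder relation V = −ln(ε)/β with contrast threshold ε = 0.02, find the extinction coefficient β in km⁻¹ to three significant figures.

6.37 km⁻¹

β = −ln(0.02) / V = 3.912 / 0.614 = 6.3714 km⁻¹.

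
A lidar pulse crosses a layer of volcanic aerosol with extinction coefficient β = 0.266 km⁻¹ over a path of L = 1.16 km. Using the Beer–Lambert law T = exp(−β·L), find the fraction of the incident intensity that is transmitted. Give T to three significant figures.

0.735

τ = β·L = 0.266 × 1.16 = 0.3086.
T = exp(−0.3086) = 0.7345.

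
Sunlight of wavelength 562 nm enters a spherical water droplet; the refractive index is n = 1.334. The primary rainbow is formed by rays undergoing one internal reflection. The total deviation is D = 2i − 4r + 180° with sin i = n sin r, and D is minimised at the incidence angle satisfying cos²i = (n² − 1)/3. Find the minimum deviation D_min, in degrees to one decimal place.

cos²i = (1.77956 − 1)/3 = 0.25985; i = arccos(0.50976) = 59.352°.
sin r = sin 59.352°/1.334 = 0.64492; r = 40.159°.
D_min = 2·59.352° − 4·40.159° + 180° = 138.067°.

138.1°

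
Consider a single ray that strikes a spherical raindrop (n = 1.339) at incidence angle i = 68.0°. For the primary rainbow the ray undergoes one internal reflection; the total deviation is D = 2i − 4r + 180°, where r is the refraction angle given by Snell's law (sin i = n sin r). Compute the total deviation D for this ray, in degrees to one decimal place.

sin r = sin 68.0° / 1.339 = 0.9272/1.339 = 0.6924; r = 43.82°.
D = 2·68.0° − 4·43.82° + 180° = 136.00° − 175.30° + 180° = 140.70°.

140.7°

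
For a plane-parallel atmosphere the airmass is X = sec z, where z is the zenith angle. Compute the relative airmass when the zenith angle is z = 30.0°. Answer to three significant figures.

1.15

X = sec z = 1/cos 30.0° = 1/0.8660 = 1.1547.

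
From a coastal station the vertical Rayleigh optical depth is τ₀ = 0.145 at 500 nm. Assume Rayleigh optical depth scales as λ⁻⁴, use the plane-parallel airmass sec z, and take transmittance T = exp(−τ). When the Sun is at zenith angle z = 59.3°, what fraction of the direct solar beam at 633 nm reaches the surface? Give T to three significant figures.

0.895

sec 59.3° = 1.9587.
τ = 0.145 × (500/633)⁴ × 1.9587 = 0.145 × 0.3893 × 1.9587 = 0.1106.
T = exp(−0.1106) = 0.8953.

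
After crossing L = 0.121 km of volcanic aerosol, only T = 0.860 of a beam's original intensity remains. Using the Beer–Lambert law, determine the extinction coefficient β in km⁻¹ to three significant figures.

Beer–Lambert: T = exp(−βL) ⇒ β = −ln(T)/L = −ln(0.860)/0.121 = 0.1508/0.121 = 1.246 km⁻¹.

1.25 km⁻¹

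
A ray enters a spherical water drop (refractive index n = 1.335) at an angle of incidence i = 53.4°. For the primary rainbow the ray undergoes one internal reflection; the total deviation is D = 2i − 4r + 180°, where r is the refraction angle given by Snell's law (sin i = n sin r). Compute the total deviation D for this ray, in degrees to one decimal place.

138.9°

sin r = sin 53.4° / 1.335 = 0.8028/1.335 = 0.6014; r = 36.97°.
D = 2·53.4° − 4·36.97° + 180° = 106.80° − 147.87° + 180° = 138.93°.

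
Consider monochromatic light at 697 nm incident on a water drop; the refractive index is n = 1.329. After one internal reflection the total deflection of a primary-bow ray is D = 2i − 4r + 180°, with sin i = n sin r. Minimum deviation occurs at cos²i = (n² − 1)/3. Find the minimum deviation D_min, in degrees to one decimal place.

cos²i = (1.76624 − 1)/3 = 0.25541; i = arccos(0.50538) = 59.643°.
sin r = sin 59.643°/1.329 = 0.64928; r = 40.487°.
D_min = 2·59.643° − 4·40.487° + 180° = 137.337°.

137.3°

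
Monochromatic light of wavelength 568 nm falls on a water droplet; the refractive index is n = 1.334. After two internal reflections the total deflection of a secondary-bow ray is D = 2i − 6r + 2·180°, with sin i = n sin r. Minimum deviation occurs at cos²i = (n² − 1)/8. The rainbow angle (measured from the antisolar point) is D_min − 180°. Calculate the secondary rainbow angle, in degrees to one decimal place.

cos²i = (1.77956 − 1)/8 = 0.09744; i = arccos(0.31216) = 71.810°.
sin r = sin 71.810°/1.334 = 0.71217; r = 45.411°.
D_min = 2·71.810° − 6·45.411° + 360° = 231.153°.
Rainbow angle = D_min − 180° = 51.153°.

51.2°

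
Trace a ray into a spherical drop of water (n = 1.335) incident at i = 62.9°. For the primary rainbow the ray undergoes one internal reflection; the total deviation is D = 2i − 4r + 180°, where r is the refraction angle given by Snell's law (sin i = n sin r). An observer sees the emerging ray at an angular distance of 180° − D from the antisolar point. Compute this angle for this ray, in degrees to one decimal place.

41.5°

sin r = sin 62.9° / 1.335 = 0.8902/1.335 = 0.6668; r = 41.82°.
D = 2·62.9° − 4·41.82° + 180° = 125.80° − 167.29° + 180° = 138.51°.
Angle from antisolar point = 180° − D = 41.49°.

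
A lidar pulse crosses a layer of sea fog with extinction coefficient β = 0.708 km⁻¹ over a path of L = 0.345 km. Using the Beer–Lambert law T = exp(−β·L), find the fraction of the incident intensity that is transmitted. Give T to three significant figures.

0.783

τ = β·L = 0.708 × 0.345 = 0.2443.
T = exp(−0.2443) = 0.7833.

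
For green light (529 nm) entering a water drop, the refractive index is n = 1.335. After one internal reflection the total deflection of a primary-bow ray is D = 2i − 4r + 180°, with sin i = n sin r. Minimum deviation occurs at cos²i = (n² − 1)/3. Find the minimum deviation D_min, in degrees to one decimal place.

138.2°

cos²i = (1.78222 − 1)/3 = 0.26074; i = arccos(0.51063) = 59.294°.
sin r = sin 59.294°/1.335 = 0.64405; r = 40.094°.
D_min = 2·59.294° − 4·40.094° + 180° = 138.212°.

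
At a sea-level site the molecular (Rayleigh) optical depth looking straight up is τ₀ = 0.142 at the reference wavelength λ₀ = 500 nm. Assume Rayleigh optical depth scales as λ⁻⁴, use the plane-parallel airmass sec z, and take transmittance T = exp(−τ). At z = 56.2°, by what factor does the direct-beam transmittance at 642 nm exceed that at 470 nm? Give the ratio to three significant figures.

Airmass: sec 56.2° = 1.7976.
τ(642 nm) = 0.142 × (500/642)⁴ × 1.7976 = 0.142 × 0.3679 × 1.7976 = 0.0939.
τ(470 nm) = 0.142 × (500/470)⁴ × 1.7976 = 0.142 × 1.2808 × 1.7976 = 0.3269.
T(642)/T(470) = exp(τ_B − τ_A) = exp(0.2330) = 1.2624.

1.26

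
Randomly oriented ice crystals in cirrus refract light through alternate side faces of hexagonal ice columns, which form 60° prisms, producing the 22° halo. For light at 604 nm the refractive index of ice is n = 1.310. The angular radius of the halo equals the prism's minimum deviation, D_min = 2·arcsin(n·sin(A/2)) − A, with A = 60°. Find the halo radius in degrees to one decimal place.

n·sin(A/2) = 1.310 × sin 30° = 1.310 × 0.5000 = 0.6550.
D_min = 2·arcsin(0.6550) − 60° = 2 × 40.920° − 60° = 21.839°.

21.8°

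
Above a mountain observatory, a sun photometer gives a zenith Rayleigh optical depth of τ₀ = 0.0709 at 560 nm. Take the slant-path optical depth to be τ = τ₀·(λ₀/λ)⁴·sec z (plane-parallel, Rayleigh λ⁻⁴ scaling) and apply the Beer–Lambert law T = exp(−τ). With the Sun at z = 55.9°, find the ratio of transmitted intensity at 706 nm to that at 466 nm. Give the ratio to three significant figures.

Airmass: sec 55.9° = 1.7837.
τ(706 nm) = 0.0709 × (560/706)⁴ × 1.7837 = 0.0709 × 0.3959 × 1.7837 = 0.0501.
τ(466 nm) = 0.0709 × (560/466)⁴ × 1.7837 = 0.0709 × 2.0855 × 1.7837 = 0.2637.
T(706)/T(466) = exp(τ_B − τ_A) = exp(0.2137) = 1.2382.

1.24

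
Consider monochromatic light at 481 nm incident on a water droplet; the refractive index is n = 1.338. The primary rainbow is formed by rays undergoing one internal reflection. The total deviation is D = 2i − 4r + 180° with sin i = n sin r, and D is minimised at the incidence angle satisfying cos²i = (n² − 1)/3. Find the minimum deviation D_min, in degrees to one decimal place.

cos²i = (1.79024 − 1)/3 = 0.26341; i = arccos(0.51324) = 59.120°.
sin r = sin 59.120°/1.338 = 0.64144; r = 39.899°.
D_min = 2·59.120° − 4·39.899° + 180° = 138.643°.

138.6°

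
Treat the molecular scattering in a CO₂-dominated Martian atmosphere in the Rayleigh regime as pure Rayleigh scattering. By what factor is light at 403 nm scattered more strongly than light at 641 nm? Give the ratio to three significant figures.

6.40

Rayleigh scattering ∝ λ⁻⁴, so the ratio of coefficients is the inverse fourth power of the wavelength ratio.
σ(403)/σ(641) = (641/403)⁴ = (1.5906)⁴ = 6.4.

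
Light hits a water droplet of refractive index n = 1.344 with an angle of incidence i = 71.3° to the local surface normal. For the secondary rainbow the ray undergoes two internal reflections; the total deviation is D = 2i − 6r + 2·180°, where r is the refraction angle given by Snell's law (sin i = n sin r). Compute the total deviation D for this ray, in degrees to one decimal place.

sin r = sin 71.3° / 1.344 = 0.9472/1.344 = 0.7048; r = 44.81°.
D = 2·71.3° − 6·44.81° + 2·180° = 142.60° − 268.87° + 360° = 233.73°.

233.7°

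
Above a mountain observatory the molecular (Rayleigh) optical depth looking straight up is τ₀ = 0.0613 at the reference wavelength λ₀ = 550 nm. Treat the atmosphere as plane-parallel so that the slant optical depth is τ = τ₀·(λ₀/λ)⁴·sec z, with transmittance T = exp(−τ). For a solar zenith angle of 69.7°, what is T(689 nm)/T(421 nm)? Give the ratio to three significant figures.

1.56

Airmass: sec 69.7° = 2.8824.
τ(689 nm) = 0.0613 × (550/689)⁴ × 2.8824 = 0.0613 × 0.4060 × 2.8824 = 0.0717.
τ(421 nm) = 0.0613 × (550/421)⁴ × 2.8824 = 0.0613 × 2.9129 × 2.8824 = 0.5147.
T(689)/T(421) = exp(τ_B − τ_A) = exp(0.4429) = 1.5573.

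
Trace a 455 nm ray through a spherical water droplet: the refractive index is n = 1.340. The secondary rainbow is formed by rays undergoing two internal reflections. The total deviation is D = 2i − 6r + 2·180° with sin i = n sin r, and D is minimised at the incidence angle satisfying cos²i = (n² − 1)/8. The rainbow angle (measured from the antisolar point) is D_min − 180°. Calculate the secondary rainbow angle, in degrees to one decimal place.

cos²i = (1.79560 − 1)/8 = 0.09945; i = arccos(0.31536) = 71.618°.
sin r = sin 71.618°/1.340 = 0.70819; r = 45.088°.
D_min = 2·71.618° − 6·45.088° + 360° = 232.709°.
Rainbow angle = D_min − 180° = 52.709°.

52.7°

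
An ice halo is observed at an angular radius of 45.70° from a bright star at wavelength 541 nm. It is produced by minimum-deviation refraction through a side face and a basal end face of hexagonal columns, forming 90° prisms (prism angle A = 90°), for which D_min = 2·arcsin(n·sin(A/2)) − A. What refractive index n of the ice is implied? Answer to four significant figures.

1.310

Rearranging: n = sin((D_min + A)/2) / sin(A/2).
(D_min + A)/2 = (45.70° + 90°)/2 = 67.850°.
n = sin 67.850° / sin 45° = 0.9262 / 0.7071 = 1.3098.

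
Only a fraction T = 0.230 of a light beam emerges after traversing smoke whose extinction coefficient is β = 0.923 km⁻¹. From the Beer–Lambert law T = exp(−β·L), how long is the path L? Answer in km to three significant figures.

1.59 km

Beer–Lambert: T = exp(−βL) ⇒ L = −ln(T)/β = −ln(0.230)/0.923 = 1.4697/0.923 = 1.592 km.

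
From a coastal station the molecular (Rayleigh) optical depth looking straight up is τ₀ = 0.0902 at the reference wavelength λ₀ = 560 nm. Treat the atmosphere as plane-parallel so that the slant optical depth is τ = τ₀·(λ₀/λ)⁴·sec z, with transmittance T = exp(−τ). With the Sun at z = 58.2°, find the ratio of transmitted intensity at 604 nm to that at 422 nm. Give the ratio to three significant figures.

1.50

Airmass: sec 58.2° = 1.8977.
τ(604 nm) = 0.0902 × (560/604)⁴ × 1.8977 = 0.0902 × 0.7389 × 1.8977 = 0.1265.
τ(422 nm) = 0.0902 × (560/422)⁴ × 1.8977 = 0.0902 × 3.1010 × 1.8977 = 0.5308.
T(604)/T(422) = exp(τ_B − τ_A) = exp(0.4043) = 1.4983.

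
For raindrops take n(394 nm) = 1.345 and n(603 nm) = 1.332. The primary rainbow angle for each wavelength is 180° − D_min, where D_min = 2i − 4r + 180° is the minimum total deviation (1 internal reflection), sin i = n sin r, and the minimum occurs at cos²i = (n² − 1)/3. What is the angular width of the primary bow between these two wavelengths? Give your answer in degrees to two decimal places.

At 394 nm (n = 1.345): cos²i = 0.26967 → i = 58.715°, r = 39.448°, D_min = 139.635°, rainbow angle = 40.365°.
At 603 nm (n = 1.332): cos²i = 0.25807 → i = 59.469°, r = 40.290°, D_min = 137.776°, rainbow angle = 42.224°.
Angular width = |40.365° − 42.224°| = 1.859°.

1.86°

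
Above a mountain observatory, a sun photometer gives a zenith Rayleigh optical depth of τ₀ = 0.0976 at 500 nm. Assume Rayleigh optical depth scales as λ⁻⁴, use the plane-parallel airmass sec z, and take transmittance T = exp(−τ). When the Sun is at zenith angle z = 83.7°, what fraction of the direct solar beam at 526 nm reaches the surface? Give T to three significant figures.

sec 83.7° = 9.1129.
τ = 0.0976 × (500/526)⁴ × 9.1129 = 0.0976 × 0.8165 × 9.1129 = 0.7262.
T = exp(−0.7262) = 0.4838.

0.484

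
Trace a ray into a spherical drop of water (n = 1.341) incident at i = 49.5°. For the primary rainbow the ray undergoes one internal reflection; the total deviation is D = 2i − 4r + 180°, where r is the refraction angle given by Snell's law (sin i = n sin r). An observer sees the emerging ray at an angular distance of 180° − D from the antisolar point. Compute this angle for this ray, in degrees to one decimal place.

39.2°

sin r = sin 49.5° / 1.341 = 0.7604/1.341 = 0.5670; r = 34.54°.
D = 2·49.5° − 4·34.54° + 180° = 99.00° − 138.18° + 180° = 140.82°.
Angle from antisolar point = 180° − D = 39.18°.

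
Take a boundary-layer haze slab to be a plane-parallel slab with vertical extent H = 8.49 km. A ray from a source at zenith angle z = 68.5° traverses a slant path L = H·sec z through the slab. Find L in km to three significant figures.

sec z = 1/cos 68.5° = 2.7285.
L = 8.49 × 2.7285 = 23.165 km.

23.2 km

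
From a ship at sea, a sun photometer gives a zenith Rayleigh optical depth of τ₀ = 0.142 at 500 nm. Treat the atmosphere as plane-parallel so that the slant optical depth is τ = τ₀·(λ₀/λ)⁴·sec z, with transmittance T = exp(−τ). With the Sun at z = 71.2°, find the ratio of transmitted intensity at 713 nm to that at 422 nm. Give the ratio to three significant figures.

2.14

Airmass: sec 71.2° = 3.1030.
τ(713 nm) = 0.142 × (500/713)⁴ × 3.1030 = 0.142 × 0.2418 × 3.1030 = 0.1066.
τ(422 nm) = 0.142 × (500/422)⁴ × 3.1030 = 0.142 × 1.9707 × 3.1030 = 0.8684.
T(713)/T(422) = exp(τ_B − τ_A) = exp(0.7618) = 2.1421.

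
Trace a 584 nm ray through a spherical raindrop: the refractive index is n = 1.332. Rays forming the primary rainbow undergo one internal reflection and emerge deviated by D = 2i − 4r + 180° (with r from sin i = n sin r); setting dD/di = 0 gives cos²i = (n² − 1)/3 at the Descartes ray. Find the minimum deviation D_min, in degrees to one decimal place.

137.8°

cos²i = (1.77422 − 1)/3 = 0.25807; i = arccos(0.50801) = 59.469°.
sin r = sin 59.469°/1.332 = 0.64666; r = 40.290°.
D_min = 2·59.469° − 4·40.290° + 180° = 137.776°.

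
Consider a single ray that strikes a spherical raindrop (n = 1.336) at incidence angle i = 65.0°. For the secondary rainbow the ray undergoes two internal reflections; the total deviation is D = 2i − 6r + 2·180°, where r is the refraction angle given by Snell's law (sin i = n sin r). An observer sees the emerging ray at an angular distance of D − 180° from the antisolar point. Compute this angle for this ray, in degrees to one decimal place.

sin r = sin 65.0° / 1.336 = 0.9063/1.336 = 0.6784; r = 42.72°.
D = 2·65.0° − 6·42.72° + 2·180° = 130.00° − 256.30° + 360° = 233.70°.
Angle from antisolar point = D − 180° = 53.70°.

53.7°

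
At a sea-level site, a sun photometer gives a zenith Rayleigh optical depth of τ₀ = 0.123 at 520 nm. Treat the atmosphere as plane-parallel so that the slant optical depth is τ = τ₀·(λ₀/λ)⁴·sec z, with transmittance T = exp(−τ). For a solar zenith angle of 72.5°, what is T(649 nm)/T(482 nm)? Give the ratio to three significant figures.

1.47

Airmass: sec 72.5° = 3.3255.
τ(649 nm) = 0.123 × (520/649)⁴ × 3.3255 = 0.123 × 0.4121 × 3.3255 = 0.1686.
τ(482 nm) = 0.123 × (520/482)⁴ × 3.3255 = 0.123 × 1.3546 × 3.3255 = 0.5541.
T(649)/T(482) = exp(τ_B − τ_A) = exp(0.3855) = 1.4704.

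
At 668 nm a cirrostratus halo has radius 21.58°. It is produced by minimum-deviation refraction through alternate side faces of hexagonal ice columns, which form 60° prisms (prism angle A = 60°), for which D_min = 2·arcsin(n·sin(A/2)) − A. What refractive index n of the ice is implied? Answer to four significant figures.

Rearranging: n = sin((D_min + A)/2) / sin(A/2).
(D_min + A)/2 = (21.58° + 60°)/2 = 40.790°.
n = sin 40.790° / sin 30° = 0.6533 / 0.5000 = 1.3066.

1.307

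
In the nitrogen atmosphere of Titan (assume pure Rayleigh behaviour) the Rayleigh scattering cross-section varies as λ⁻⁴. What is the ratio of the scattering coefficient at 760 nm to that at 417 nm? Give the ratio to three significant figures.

Rayleigh scattering ∝ λ⁻⁴, so the ratio of coefficients is the inverse fourth power of the wavelength ratio.
σ(760)/σ(417) = (417/760)⁴ = (0.5487)⁴ = 0.09063.

0.0906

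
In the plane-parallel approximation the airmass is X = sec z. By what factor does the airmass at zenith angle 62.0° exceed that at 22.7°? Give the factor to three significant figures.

1.97

X(62.0°)/X(22.7°) = sec 62.0° / sec 22.7° = cos 22.7° / cos 62.0° = 0.9225/0.4695 = 1.9651.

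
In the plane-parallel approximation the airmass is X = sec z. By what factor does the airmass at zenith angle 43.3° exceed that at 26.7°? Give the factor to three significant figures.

1.23

X(43.3°)/X(26.7°) = sec 43.3° / sec 26.7° = cos 26.7° / cos 43.3° = 0.8934/0.7278 = 1.2275.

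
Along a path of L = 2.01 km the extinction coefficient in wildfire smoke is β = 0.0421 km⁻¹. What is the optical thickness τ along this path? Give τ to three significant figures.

0.0846

τ = β·L = 0.0421 × 2.01 = 0.0846.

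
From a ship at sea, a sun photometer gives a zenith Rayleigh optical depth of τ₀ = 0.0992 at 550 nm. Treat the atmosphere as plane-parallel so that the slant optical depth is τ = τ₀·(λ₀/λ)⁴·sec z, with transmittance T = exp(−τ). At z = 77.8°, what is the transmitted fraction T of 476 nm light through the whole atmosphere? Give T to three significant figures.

0.433

sec 77.8° = 4.7321.
τ = 0.0992 × (550/476)⁴ × 4.7321 = 0.0992 × 1.7825 × 4.7321 = 0.8367.
T = exp(−0.8367) = 0.4331.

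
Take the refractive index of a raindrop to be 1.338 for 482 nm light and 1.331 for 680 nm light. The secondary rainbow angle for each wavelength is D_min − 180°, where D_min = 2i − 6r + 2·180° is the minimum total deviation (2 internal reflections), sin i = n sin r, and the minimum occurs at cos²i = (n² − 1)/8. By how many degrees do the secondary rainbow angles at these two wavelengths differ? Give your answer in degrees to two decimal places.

At 482 nm (n = 1.338): cos²i = 0.09878 → i = 71.682°, r = 45.195°, D_min = 232.193°, rainbow angle = 52.193°.
At 680 nm (n = 1.331): cos²i = 0.09645 → i = 71.907°, r = 45.575°, D_min = 230.365°, rainbow angle = 50.365°.
Angular width = |52.193° − 50.365°| = 1.828°.

1.83°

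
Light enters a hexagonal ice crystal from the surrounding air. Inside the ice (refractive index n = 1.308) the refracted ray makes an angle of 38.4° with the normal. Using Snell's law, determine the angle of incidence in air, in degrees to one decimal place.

54.3°

Snell: sin θ_i = n · sin θ_r = 1.308 × sin 38.4° = 1.308 × 0.6211 = 0.8125.
θ_i = arcsin(0.8125) = 54.34°.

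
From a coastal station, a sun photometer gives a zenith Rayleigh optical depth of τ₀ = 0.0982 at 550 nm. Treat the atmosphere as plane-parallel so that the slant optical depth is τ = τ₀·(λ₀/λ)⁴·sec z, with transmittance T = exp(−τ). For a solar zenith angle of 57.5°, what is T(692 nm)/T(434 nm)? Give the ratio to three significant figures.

Airmass: sec 57.5° = 1.8612.
τ(692 nm) = 0.0982 × (550/692)⁴ × 1.8612 = 0.0982 × 0.3990 × 1.8612 = 0.0729.
τ(434 nm) = 0.0982 × (550/434)⁴ × 1.8612 = 0.0982 × 2.5792 × 1.8612 = 0.4714.
T(692)/T(434) = exp(τ_B − τ_A) = exp(0.3985) = 1.4895.

1.49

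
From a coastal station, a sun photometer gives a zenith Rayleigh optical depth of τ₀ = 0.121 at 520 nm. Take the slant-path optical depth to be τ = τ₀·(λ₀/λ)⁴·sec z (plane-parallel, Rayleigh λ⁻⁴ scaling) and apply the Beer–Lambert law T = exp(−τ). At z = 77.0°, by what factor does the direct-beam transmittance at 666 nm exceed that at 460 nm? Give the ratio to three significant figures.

1.97

Airmass: sec 77.0° = 4.4454.
τ(666 nm) = 0.121 × (520/666)⁴ × 4.4454 = 0.121 × 0.3716 × 4.4454 = 0.1999.
τ(460 nm) = 0.121 × (520/460)⁴ × 4.4454 = 0.121 × 1.6330 × 4.4454 = 0.8784.
T(666)/T(460) = exp(τ_B − τ_A) = exp(0.6785) = 1.9709.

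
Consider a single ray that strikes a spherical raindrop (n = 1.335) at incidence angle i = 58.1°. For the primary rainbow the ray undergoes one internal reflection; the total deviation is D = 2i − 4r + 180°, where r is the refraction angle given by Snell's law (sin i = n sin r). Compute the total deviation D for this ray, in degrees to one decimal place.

138.2°

sin r = sin 58.1° / 1.335 = 0.8490/1.335 = 0.6359; r = 39.49°.
D = 2·58.1° − 4·39.49° + 180° = 116.20° − 157.96° + 180° = 138.24°.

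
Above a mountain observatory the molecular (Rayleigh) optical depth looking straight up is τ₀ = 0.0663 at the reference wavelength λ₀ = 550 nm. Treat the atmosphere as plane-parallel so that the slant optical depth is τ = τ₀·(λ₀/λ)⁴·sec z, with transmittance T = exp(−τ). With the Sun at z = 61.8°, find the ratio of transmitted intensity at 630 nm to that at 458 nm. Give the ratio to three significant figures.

1.23

Airmass: sec 61.8° = 2.1162.
τ(630 nm) = 0.0663 × (550/630)⁴ × 2.1162 = 0.0663 × 0.5809 × 2.1162 = 0.0815.
τ(458 nm) = 0.0663 × (550/458)⁴ × 2.1162 = 0.0663 × 2.0796 × 2.1162 = 0.2918.
T(630)/T(458) = exp(τ_B − τ_A) = exp(0.2103) = 1.2340.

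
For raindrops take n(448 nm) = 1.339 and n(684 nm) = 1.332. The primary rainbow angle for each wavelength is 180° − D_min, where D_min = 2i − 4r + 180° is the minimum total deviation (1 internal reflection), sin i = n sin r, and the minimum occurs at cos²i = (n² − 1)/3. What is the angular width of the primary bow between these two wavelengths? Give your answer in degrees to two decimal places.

At 448 nm (n = 1.339): cos²i = 0.26431 → i = 59.062°, r = 39.834°, D_min = 138.786°, rainbow angle = 41.214°.
At 684 nm (n = 1.332): cos²i = 0.25807 → i = 59.469°, r = 40.290°, D_min = 137.776°, rainbow angle = 42.224°.
Angular width = |41.214° − 42.224°| = 1.010°.

1.01°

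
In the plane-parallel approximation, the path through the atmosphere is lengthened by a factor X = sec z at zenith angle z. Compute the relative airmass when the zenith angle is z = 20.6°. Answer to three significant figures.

1.07

X = sec z = 1/cos 20.6° = 1/0.9361 = 1.0683.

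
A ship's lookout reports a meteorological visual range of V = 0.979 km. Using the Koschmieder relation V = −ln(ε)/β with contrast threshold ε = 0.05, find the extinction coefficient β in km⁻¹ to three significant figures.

3.06 km⁻¹

β = −ln(0.05) / V = 2.996 / 0.979 = 3.0600 km⁻¹.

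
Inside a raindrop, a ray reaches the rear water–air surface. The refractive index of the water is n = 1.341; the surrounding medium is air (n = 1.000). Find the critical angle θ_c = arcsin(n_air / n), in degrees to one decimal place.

48.2°

sin θ_c = n_air / n = 1.000 / 1.341 = 0.7457.
θ_c = arcsin(0.7457) = 48.22°.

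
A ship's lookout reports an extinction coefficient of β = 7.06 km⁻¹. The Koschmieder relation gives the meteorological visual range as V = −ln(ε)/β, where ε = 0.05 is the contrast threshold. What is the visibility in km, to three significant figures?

V = −ln(0.05) / 7.06 = 2.996 / 7.06 = 0.4243 km.

0.424 km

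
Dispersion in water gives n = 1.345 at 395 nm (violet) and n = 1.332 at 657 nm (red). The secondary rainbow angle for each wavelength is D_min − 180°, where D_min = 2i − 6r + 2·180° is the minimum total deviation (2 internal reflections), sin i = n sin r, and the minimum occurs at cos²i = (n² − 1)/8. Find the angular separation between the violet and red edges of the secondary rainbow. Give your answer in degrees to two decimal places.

At 395 nm (n = 1.345): cos²i = 0.10113 → i = 71.458°, r = 44.821°, D_min = 233.987°, rainbow angle = 53.987°.
At 657 nm (n = 1.332): cos²i = 0.09678 → i = 71.875°, r = 45.520°, D_min = 230.628°, rainbow angle = 50.628°.
Angular width = |53.987° − 50.628°| = 3.359°.

3.36°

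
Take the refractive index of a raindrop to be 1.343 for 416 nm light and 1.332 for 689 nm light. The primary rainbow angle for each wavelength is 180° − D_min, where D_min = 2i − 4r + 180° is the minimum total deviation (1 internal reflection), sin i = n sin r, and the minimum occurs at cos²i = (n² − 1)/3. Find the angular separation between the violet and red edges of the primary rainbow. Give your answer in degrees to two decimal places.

1.58°

At 416 nm (n = 1.343): cos²i = 0.26788 → i = 58.830°, r = 39.577°, D_min = 139.354°, rainbow angle = 40.646°.
At 689 nm (n = 1.332): cos²i = 0.25807 → i = 59.469°, r = 40.290°, D_min = 137.776°, rainbow angle = 42.224°.
Angular width = |40.646° − 42.224°| = 1.578°.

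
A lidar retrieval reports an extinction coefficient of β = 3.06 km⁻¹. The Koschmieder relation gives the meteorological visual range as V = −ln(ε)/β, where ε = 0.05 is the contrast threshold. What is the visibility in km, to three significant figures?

V = −ln(0.05) / 3.06 = 2.996 / 3.06 = 0.9790 km.

0.979 km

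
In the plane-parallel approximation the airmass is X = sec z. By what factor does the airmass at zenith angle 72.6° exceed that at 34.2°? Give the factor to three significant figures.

X(72.6°)/X(34.2°) = sec 72.6° / sec 34.2° = cos 34.2° / cos 72.6° = 0.8271/0.2990 = 2.7658.

2.77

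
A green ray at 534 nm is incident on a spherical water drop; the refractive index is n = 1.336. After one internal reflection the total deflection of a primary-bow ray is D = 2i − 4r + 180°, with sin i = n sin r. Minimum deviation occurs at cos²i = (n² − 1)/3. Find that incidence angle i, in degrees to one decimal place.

cos²i = (1.336² − 1)/3 = (1.78490 − 1)/3 = 0.26163.
cos i = 0.51150, so i = 59.236°.

59.2°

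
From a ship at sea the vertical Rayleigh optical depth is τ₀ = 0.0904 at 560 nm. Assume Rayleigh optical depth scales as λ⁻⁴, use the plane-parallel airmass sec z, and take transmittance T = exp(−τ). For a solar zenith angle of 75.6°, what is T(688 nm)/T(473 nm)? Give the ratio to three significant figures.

1.74

Airmass: sec 75.6° = 4.0211.
τ(688 nm) = 0.0904 × (560/688)⁴ × 4.0211 = 0.0904 × 0.4389 × 4.0211 = 0.1596.
τ(473 nm) = 0.0904 × (560/473)⁴ × 4.0211 = 0.0904 × 1.9648 × 4.0211 = 0.7142.
T(688)/T(473) = exp(τ_B − τ_A) = exp(0.5546) = 1.7413.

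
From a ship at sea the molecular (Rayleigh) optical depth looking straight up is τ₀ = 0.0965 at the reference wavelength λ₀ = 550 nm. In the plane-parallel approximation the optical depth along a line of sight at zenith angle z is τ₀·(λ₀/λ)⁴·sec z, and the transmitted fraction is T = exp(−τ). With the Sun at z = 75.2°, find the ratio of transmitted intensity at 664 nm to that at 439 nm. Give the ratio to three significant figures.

Airmass: sec 75.2° = 3.9147.
τ(664 nm) = 0.0965 × (550/664)⁴ × 3.9147 = 0.0965 × 0.4707 × 3.9147 = 0.1778.
τ(439 nm) = 0.0965 × (550/439)⁴ × 3.9147 = 0.0965 × 2.4637 × 3.9147 = 0.9307.
T(664)/T(439) = exp(τ_B − τ_A) = exp(0.7529) = 2.1231.

2.12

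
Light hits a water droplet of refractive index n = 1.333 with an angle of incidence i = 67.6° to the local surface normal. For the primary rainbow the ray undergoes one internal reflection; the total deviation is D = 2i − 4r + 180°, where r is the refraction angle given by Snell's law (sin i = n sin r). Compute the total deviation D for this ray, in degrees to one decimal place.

139.5°

sin r = sin 67.6° / 1.333 = 0.9245/1.333 = 0.6936; r = 43.91°.
D = 2·67.6° − 4·43.91° + 180° = 135.20° − 175.66° + 180° = 139.54°.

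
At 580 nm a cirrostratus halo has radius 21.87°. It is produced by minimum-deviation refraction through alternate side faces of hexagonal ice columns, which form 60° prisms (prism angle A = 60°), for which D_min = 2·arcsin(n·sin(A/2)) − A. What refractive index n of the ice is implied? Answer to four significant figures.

1.310

Rearranging: n = sin((D_min + A)/2) / sin(A/2).
(D_min + A)/2 = (21.87° + 60°)/2 = 40.935°.
n = sin 40.935° / sin 30° = 0.6552 / 0.5000 = 1.3104.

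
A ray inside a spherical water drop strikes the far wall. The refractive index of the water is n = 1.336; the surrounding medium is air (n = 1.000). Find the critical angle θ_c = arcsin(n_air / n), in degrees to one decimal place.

48.5°

sin θ_c = n_air / n = 1.000 / 1.336 = 0.7485.
θ_c = arcsin(0.7485) = 48.46°.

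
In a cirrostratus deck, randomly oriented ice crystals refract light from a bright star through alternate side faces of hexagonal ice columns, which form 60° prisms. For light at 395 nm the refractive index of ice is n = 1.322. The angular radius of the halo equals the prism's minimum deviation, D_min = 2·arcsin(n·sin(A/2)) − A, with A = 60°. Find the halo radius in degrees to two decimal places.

n·sin(A/2) = 1.322 × sin 30° = 1.322 × 0.5000 = 0.6610.
D_min = 2·arcsin(0.6610) − 60° = 2 × 41.376° − 60° = 22.752°.

22.75°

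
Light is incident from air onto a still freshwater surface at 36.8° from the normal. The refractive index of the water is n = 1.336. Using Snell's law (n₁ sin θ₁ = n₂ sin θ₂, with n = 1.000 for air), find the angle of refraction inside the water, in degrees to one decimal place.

26.6°

Snell: sin θ_r = sin θ_i / n = sin 36.8° / 1.336 = 0.5990 / 1.336 = 0.4484.
θ_r = arcsin(0.4484) = 26.64°.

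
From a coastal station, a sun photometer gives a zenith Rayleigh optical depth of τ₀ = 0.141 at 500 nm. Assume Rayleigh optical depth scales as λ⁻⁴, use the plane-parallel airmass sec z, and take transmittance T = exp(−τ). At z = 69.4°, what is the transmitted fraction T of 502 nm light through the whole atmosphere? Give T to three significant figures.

0.674

sec 69.4° = 2.8422.
τ = 0.141 × (500/502)⁴ × 2.8422 = 0.141 × 0.9842 × 2.8422 = 0.3944.
T = exp(−0.3944) = 0.6741.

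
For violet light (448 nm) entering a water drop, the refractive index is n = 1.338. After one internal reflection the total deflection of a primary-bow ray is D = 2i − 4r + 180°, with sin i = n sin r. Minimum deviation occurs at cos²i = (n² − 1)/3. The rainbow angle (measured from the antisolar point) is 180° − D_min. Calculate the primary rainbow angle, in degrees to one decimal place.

cos²i = (1.79024 − 1)/3 = 0.26341; i = arccos(0.51324) = 59.120°.
sin r = sin 59.120°/1.338 = 0.64144; r = 39.899°.
D_min = 2·59.120° − 4·39.899° + 180° = 138.643°.
Rainbow angle = 180° − D_min = 41.357°.

41.4°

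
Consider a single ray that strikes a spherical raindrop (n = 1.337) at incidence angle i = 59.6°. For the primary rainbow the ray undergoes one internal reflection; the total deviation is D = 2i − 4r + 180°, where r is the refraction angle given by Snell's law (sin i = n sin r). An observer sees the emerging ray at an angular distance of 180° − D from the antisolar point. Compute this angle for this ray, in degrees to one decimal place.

sin r = sin 59.6° / 1.337 = 0.8625/1.337 = 0.6451; r = 40.17°.
D = 2·59.6° − 4·40.17° + 180° = 119.20° − 160.70° + 180° = 138.50°.
Angle from antisolar point = 180° − D = 41.50°.

41.5°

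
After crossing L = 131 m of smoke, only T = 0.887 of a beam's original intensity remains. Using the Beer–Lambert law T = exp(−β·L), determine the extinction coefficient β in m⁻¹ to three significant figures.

0.000915 m⁻¹

Beer–Lambert: T = exp(−βL) ⇒ β = −ln(T)/L = −ln(0.887)/131 = 0.1199/131 = 0.0009153 m⁻¹.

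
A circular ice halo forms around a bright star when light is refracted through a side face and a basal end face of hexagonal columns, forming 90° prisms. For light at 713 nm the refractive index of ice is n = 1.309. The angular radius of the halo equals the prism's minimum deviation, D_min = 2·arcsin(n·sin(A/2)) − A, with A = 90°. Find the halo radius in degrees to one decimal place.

45.5°

n·sin(A/2) = 1.309 × sin 45° = 1.309 × 0.7071 = 0.9256.
D_min = 2·arcsin(0.9256) − 90° = 2 × 67.759° − 90° = 45.519°.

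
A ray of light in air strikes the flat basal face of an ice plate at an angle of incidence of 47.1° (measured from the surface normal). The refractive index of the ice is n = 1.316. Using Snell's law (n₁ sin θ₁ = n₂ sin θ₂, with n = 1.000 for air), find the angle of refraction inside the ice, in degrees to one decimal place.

Snell: sin θ_r = sin θ_i / n = sin 47.1° / 1.316 = 0.7325 / 1.316 = 0.5566.
θ_r = arcsin(0.5566) = 33.82°.

33.8°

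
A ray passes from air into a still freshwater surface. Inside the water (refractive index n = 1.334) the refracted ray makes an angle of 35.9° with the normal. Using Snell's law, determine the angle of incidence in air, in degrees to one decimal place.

Snell: sin θ_i = n · sin θ_r = 1.334 × sin 35.9° = 1.334 × 0.5864 = 0.7822.
θ_i = arcsin(0.7822) = 51.46°.

51.5°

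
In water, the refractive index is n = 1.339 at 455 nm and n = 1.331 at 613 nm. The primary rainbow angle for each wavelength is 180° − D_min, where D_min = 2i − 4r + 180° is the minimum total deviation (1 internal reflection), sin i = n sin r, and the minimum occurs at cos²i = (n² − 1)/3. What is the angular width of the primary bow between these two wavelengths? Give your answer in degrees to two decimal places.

At 455 nm (n = 1.339): cos²i = 0.26431 → i = 59.062°, r = 39.834°, D_min = 138.786°, rainbow angle = 41.214°.
At 613 nm (n = 1.331): cos²i = 0.25719 → i = 59.527°, r = 40.356°, D_min = 137.630°, rainbow angle = 42.370°.
Angular width = |41.214° − 42.370°| = 1.156°.

1.16°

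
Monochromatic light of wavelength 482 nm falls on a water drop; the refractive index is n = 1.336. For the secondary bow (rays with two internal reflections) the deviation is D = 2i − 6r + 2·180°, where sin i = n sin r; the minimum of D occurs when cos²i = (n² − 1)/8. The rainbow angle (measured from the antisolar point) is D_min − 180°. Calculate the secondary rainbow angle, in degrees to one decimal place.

51.7°

cos²i = (1.78490 − 1)/8 = 0.09811; i = arccos(0.31323) = 71.746°.
sin r = sin 71.746°/1.336 = 0.71084; r = 45.303°.
D_min = 2·71.746° − 6·45.303° + 360° = 231.674°.
Rainbow angle = D_min − 180° = 51.674°.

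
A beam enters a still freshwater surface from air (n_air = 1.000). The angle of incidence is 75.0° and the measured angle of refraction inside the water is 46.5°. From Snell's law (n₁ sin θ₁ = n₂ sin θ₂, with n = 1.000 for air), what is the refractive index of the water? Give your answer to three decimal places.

1.332

n = sin θ_i / sin θ_r = sin 75.0° / sin 46.5° = 0.9659 / 0.7254 = 1.3316.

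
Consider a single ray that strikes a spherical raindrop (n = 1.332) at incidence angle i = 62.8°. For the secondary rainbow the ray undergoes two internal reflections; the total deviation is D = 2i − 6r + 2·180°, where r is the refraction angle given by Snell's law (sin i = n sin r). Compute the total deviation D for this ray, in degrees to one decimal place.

sin r = sin 62.8° / 1.332 = 0.8894/1.332 = 0.6677; r = 41.89°.
D = 2·62.8° − 6·41.89° + 2·180° = 125.60° − 251.35° + 360° = 234.25°.

234.2°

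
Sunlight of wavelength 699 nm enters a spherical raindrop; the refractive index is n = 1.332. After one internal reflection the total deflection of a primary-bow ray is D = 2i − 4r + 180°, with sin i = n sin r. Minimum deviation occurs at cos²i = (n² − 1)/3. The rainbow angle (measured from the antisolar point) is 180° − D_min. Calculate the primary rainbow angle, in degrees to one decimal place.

42.2°

cos²i = (1.77422 − 1)/3 = 0.25807; i = arccos(0.50801) = 59.469°.
sin r = sin 59.469°/1.332 = 0.64666; r = 40.290°.
D_min = 2·59.469° − 4·40.290° + 180° = 137.776°.
Rainbow angle = 180° − D_min = 42.224°.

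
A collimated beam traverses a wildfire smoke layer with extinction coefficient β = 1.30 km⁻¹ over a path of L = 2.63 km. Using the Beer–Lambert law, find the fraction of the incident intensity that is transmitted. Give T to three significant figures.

τ = β·L = 1.30 × 2.63 = 3.4190.
T = exp(−3.4190) = 0.0327.

0.0327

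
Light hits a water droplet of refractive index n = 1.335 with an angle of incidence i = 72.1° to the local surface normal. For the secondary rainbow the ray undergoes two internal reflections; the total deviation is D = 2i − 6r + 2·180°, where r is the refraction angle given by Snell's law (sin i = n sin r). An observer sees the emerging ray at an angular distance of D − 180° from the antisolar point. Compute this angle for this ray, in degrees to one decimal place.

sin r = sin 72.1° / 1.335 = 0.9516/1.335 = 0.7128; r = 45.46°.
D = 2·72.1° − 6·45.46° + 2·180° = 144.20° − 272.78° + 360° = 231.42°.
Angle from antisolar point = D − 180° = 51.42°.

51.4°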